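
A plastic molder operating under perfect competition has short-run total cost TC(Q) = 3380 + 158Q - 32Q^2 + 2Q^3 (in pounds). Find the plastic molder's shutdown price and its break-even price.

Shutdown price = £30; break-even price = £340

AVC = 158 - 32Q + 2Q^2; minimized at Q = 8, giving min AVC = £30. That is the shutdown price.
ATC = 3380/Q + 158 - 32Q + 2Q^2. Setting dATC/dQ = −3380/Q^2 − 32 + 4Q = 0 gives Q = 13 (since 4·13^3 − 32·13^2 = 3380).
min ATC = 3380/13 + 158 − 32·13 + 2·13^2 = £340. That is the break-even price.
Between these two prices the firm operates at a loss; above £340 it earns a profit.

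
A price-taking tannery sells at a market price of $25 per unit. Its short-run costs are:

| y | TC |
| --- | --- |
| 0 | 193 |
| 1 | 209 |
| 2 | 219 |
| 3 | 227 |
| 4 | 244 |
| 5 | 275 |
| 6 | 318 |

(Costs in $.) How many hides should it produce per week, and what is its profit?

Tabulate TR − TC: y=0: -193; y=1: -184; y=2: -169; y=3: -152; y=4: -144; y=5: -150; y=6: -168.
Profit is maximized at y = 4. AVC there is 51/4 = $12.75 ≤ P, so producing beats shutting down (which would give -$193).

y = 4; profit = -$144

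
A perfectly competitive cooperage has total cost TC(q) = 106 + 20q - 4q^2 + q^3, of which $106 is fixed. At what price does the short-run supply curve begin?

$16 per unit

The firm shuts down when price falls below the minimum of average variable cost. AVC = VC/q = 20 - 4q + q^2.
At the minimum of AVC, MC = AVC. MC = 20 - 8q + 3q^2; setting MC = AVC gives 2q^2 - 4q = 0, so q = 2. min AVC = 16.
The firm shuts down for any P below $16.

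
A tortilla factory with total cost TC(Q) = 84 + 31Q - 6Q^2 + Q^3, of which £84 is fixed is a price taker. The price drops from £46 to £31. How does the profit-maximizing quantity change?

Output falls from 5 to 4

MC = 31 - 12Q + 3Q^2; the shutdown threshold is min AVC = £22 (at Q = 3).
With P = £46 above the shutdown price, P = MC gives Q = 5.
At P = £31 ≥ min AVC, set P = MC: Q = 4. The firm stays open but cuts output.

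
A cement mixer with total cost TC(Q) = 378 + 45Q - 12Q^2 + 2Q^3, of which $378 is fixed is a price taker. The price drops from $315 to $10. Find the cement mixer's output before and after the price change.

MC = 45 - 24Q + 6Q^2; the shutdown threshold is min AVC = $27 (at Q = 3).
With P = $315 above the shutdown price, P = MC gives Q = 9.
At P = $10 < min AVC = $27, price no longer covers variable cost at any output, so the firm shuts down: Q = 0.

Output falls from 9 to 0 (the firm shuts down)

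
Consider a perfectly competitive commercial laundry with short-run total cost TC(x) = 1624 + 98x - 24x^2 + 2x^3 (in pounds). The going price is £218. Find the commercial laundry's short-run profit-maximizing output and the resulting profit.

Profit = -£24 at x = 10

AVC = 98 - 24x + 2x^2 has its minimum £26 at x = 6; price £218 clears that bar, so the firm operates.
MC = 98 - 48x + 6x^2. Setting P = MC and taking the root on the rising branch gives x* = 10.
TR = 218·10 = 2180. TC = 1624 + 580 = 2204. Profit = 2180 − 2204 = -£24.
That loss of £24 beats the £1624 the firm would lose by shutting down; producing recovers £1600 of fixed cost.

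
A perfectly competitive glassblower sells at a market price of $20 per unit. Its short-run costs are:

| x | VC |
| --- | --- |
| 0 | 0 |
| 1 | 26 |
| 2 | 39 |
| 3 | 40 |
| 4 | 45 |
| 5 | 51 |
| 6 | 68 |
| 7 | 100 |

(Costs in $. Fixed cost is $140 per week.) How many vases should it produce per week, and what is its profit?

Tabulate TR − TC: x=0: -140; x=1: -146; x=2: -139; x=3: -120; x=4: -105; x=5: -91; x=6: -88; x=7: -100.
Profit is maximized at x = 6. AVC there is 68/6 = $11.33 ≤ P, so producing beats shutting down (which would give -$140).

x = 6; profit = -$88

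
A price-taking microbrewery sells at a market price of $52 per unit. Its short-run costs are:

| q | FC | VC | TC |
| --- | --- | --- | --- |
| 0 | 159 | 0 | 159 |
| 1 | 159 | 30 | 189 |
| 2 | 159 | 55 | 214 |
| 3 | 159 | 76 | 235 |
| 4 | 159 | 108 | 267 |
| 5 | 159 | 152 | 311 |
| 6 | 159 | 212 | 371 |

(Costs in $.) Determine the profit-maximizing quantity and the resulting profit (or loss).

q = 5; profit = -$51

Profit at each row (π = 52q − TC): q=0: -159; q=1: -137; q=2: -110; q=3: -79; q=4: -59; q=5: -51; q=6: -59.
Profit is maximized at q = 5. AVC there is 152/5 = $30.40 ≤ P, so producing beats shutting down (which would give -$159).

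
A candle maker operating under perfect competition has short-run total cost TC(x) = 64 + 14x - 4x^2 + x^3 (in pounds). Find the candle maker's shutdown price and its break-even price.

AVC = 14 - 4x + x^2; minimized at x = 2, giving min AVC = £10. That is the shutdown price.
ATC = 64/x + 14 - 4x + x^2. Setting dATC/dx = −64/x^2 − 4 + 2x = 0 gives x = 4 (since 2·4^3 − 4·4^2 = 64).
min ATC = 64/4 + 14 − 4·4 + 4^2 = £30. That is the break-even price.
Between these two prices the firm operates at a loss; above £30 it earns a profit.

Shutdown price = £10; break-even price = £30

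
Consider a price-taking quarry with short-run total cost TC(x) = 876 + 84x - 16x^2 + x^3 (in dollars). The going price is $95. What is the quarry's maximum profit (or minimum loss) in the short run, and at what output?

Profit = -$150 at x = 11

AVC = 84 - 16x + x^2 has its minimum $20 at x = 8; price $95 clears that bar, so the firm operates.
With MC = 84 - 32x + 3x^2, P = MC on the upward-sloping part at x* = 11.
TR = 95·11 = 1045. TC = 876 + 319 = 1195. Profit = 1045 − 1195 = -$150.
That loss of $150 beats the $876 the firm would lose by shutting down; producing recovers $726 of fixed cost.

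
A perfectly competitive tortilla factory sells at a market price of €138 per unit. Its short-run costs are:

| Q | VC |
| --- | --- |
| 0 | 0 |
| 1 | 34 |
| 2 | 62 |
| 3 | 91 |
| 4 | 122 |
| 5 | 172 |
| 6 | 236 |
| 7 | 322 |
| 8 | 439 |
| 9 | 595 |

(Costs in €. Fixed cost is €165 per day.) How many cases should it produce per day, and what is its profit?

Q = 8; profit = €500

Compute π = P·Q − TC at each output: Q=0: -165; Q=1: -61; Q=2: 49; Q=3: 158; Q=4: 265; Q=5: 353; Q=6: 427; Q=7: 479; Q=8: 500; Q=9: 482.
Profit is maximized at Q = 8. AVC there is 439/8 = €54.88 ≤ P, so producing beats shutting down (which would give -€165).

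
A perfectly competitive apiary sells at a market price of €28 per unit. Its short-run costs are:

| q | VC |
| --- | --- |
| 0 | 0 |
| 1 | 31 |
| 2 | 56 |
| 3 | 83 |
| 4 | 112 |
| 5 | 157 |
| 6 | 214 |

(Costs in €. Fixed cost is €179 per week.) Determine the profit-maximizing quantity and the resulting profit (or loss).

Profit at each row (π = 28q − TC): q=0: -179; q=1: -182; q=2: -179; q=3: -178; q=4: -179; q=5: -196; q=6: -225.
Profit is maximized at q = 3. AVC there is 83/3 = €27.67 ≤ P, so producing beats shutting down (which would give -€179).

q = 3; profit = -€178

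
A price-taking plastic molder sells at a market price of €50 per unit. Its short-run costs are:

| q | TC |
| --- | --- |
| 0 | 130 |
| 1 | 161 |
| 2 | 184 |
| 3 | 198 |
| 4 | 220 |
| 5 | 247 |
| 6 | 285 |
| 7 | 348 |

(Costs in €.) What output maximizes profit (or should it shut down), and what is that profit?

q = 6; profit = €15

Tabulate TR − TC: q=0: -130; q=1: -111; q=2: -84; q=3: -48; q=4: -20; q=5: 3; q=6: 15; q=7: 2.
Profit is maximized at q = 6. AVC there is 155/6 = €25.83 ≤ P, so producing beats shutting down (which would give -€130).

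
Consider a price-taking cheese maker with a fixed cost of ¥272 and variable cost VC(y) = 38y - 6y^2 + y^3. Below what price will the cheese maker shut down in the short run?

The shutdown price is the minimum of AVC. VC = 38y - 6y^2 + y^3, so AVC = 38 - 6y + y^2.
At the minimum of AVC, MC = AVC. MC = 38 - 12y + 3y^2; setting MC = AVC gives 2y^2 - 6y = 0, so y = 3. min AVC = 29.
For P < ¥29 the firm produces nothing.

¥29 per unit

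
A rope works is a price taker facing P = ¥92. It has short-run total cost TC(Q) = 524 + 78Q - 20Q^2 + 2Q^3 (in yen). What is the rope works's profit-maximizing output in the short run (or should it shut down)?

Strip out fixed cost: VC = 78Q - 20Q^2 + 2Q^3. Then AVC = 78 - 20Q + 2Q^2 and MC = 78 - 40Q + 6Q^2.
AVC is minimized where dAVC/dQ = -20 + 4Q = 0, at Q = 5; min AVC = 78 - 20·5 + 2·5^2 = ¥28.
Since P = ¥92 ≥ min AVC = ¥28, price covers variable cost and the firm should produce.
Solving P = MC: -14 - 40Q + 6Q^2 = 0 ⇒ Q = -1/3 or 7. On the upward-sloping branch, Q* = 7.
Check: AVC at Q = 7 is ¥36 ≤ P, so revenue covers variable cost.
Profit = P·Q − TC = 92·7 − 776 = -¥132, a loss, but smaller than the ¥524 fixed cost the firm would lose by shutting down.

Produce at Q = 7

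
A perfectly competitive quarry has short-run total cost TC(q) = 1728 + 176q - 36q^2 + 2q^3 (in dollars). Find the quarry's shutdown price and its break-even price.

Shutdown price = $14; break-even price = $176

AVC = 176 - 36q + 2q^2; minimized at q = 9, giving min AVC = $14. That is the shutdown price.
ATC = 1728/q + 176 - 36q + 2q^2. Setting dATC/dq = −1728/q^2 − 36 + 4q = 0 gives q = 12 (since 4·12^3 − 36·12^2 = 1728).
min ATC = 1728/12 + 176 − 36·12 + 2·12^2 = $176. That is the break-even price.
For $14 ≤ P < $176 the firm produces at a loss; below $14 it shuts down.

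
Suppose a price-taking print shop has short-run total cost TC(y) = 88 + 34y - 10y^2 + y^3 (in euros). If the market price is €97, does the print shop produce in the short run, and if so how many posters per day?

Produce at y = 9

From TC, MC = TC'(y) = 34 - 20y + 3y^2 and AVC = VC/y = 34 - 10y + y^2.
AVC hits its minimum where MC = AVC, at y = 5, giving min AVC = 34 - 10·5 + 5^2 = €9.
P = €97 exceeds min AVC = €9, so the firm stays open.
Solving P = MC: -63 - 20y + 3y^2 = 0 ⇒ y = -7/3 or 9. On the upward-sloping branch, y* = 9.
Check: AVC at y = 9 is €25 ≤ P, so revenue covers variable cost.
Profit = P·y − TC = 97·9 − 313 = €560.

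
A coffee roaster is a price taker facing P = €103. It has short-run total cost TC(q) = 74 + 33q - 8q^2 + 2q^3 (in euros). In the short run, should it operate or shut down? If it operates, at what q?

Variable cost is VC = 33q - 8q^2 + 2q^3, so AVC = VC/q = 33 - 8q + 2q^2 and MC = dTC/dq = 33 - 16q + 6q^2.
The AVC parabola has its vertex at q = 8/4 = 2, where AVC = 33 - 8·2 + 2·2^2 = €25.
Since P = €103 ≥ min AVC = €25, price covers variable cost and the firm should produce.
Solving P = MC: -70 - 16q + 6q^2 = 0 ⇒ q = -7/3 or 5. On the upward-sloping branch, q* = 5.
Check: AVC at q = 5 is €43 ≤ P, so revenue covers variable cost.
Profit = P·q − TC = 103·5 − 289 = €226.

Produce at q = 5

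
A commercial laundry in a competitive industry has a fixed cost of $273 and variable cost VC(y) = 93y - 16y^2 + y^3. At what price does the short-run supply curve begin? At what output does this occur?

The firm shuts down when price falls below the minimum of average variable cost. AVC = VC/y = 93 - 16y + y^2.
At the minimum of AVC, MC = AVC. MC = 93 - 32y + 3y^2; setting MC = AVC gives 2y^2 - 16y = 0, so y = 8. min AVC = 29.
So the shutdown price is $29.

$29 per unit, at y = 8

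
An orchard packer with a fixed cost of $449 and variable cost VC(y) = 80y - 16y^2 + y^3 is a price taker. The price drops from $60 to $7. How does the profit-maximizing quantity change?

MC = 80 - 32y + 3y^2; the shutdown threshold is min AVC = $16 (at y = 8).
At P = $60 ≥ min AVC, set P = MC on the rising branch: y = 10.
At P = $7 < min AVC = $16, price no longer covers variable cost at any output, so the firm shuts down: y = 0.

Output falls from 10 to 0 (the firm shuts down)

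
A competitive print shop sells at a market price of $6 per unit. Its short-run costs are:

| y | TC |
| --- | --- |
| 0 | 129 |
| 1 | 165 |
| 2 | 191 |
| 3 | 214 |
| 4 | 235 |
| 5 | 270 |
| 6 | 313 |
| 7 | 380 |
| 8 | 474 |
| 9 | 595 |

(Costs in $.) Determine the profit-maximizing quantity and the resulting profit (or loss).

Compute π = P·y − TC at each output: y=0: -129; y=1: -159; y=2: -179; y=3: -196; y=4: -211; y=5: -240; y=6: -277; y=7: -338; y=8: -426; y=9: -541.
Profit is highest at y = 0. Equivalently, the lowest AVC in the table is 106/4 ≈ $26.50 at y = 4, and P = $6 falls below it — price never covers variable cost, so the firm shuts down and loses only its fixed cost.

y = 0 (shut down); profit = -$129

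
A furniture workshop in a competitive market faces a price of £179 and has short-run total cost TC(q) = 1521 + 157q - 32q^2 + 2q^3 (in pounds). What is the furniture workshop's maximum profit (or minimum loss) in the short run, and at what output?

Profit = -£69 at q = 11

AVC = 157 - 32q + 2q^2 has its minimum £29 at q = 8; price £179 clears that bar, so the firm operates.
MC = 157 - 64q + 6q^2. Setting P = MC and taking the root on the rising branch gives q* = 11.
TR = 179·11 = 1969. TC = 1521 + 517 = 2038. Profit = 1969 − 2038 = -£69.
By producing, the firm covers all variable cost plus £1452 of fixed cost; shutting down would lose the full £1521.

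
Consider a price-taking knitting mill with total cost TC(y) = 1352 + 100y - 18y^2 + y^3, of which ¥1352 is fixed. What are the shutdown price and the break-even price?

Shutdown price = min AVC. AVC = 100 - 18y + y^2, with vertex at y = 9 and minimum ¥19.
ATC = 1352/y + 100 - 18y + y^2. Setting dATC/dy = −1352/y^2 − 18 + 2y = 0 gives y = 13 (since 2·13^3 − 18·13^2 = 1352).
min ATC = 1352/13 + 100 − 18·13 + 13^2 = ¥139. That is the break-even price.
Between these two prices the firm operates at a loss; above ¥139 it earns a profit.

Shutdown price = ¥19; break-even price = ¥139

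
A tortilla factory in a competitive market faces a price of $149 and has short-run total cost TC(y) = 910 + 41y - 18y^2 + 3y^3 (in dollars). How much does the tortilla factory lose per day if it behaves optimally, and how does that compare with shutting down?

AVC = 41 - 18y + 3y^2 has its minimum $14 at y = 3; price $149 clears that bar, so the firm operates.
With MC = 41 - 36y + 9y^2, P = MC on the upward-sloping part at y* = 6.
TR = 149·6 = 894. TC = 910 + 246 = 1156. Profit = 894 − 1156 = -$262.
By producing, the firm covers all variable cost plus $648 of fixed cost; shutting down would lose the full $910.

Profit = -$262 at y = 6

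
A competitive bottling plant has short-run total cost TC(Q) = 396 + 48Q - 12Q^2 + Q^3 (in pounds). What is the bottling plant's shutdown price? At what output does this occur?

Short-run supply begins at min AVC. From VC = 48Q - 12Q^2 + Q^3, AVC = 48 - 12Q + Q^2.
dAVC/dQ = -12 + 2Q = 0 gives Q = 6. min AVC = 48 - 12·6 + 6^2 = 12.
So the shutdown price is £12.

£12 per unit, at Q = 6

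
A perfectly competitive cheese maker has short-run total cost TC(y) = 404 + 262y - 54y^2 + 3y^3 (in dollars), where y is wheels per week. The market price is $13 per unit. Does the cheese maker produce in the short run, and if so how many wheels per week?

Strip out fixed cost: VC = 262y - 54y^2 + 3y^3. Then AVC = 262 - 54y + 3y^2 and MC = 262 - 108y + 9y^2.
The AVC parabola has its vertex at y = 54/6 = 9, where AVC = 262 - 54·9 + 3·9^2 = $19.
Since P = $13 < min AVC = $19, price fails to cover variable cost at any output.
Best response: produce nothing and absorb the $404 fixed cost.

Shut down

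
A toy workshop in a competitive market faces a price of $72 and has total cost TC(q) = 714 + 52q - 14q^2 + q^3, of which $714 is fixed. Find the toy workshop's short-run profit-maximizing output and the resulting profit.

AVC = 52 - 14q + q^2; min AVC = $3 at q = 7. Since P = $72 ≥ min AVC, the firm produces.
MC = 52 - 28q + 3q^2. Setting P = MC and taking the root on the rising branch gives q* = 10.
TR = 72·10 = 720. TC = 714 + 120 = 834. Profit = 720 − 834 = -$114.
By producing, the firm covers all variable cost plus $600 of fixed cost; shutting down would lose the full $714.

Profit = -$114 at q = 10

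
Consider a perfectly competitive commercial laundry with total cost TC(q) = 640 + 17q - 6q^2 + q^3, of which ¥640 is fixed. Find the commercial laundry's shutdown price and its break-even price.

Shutdown price = ¥8; break-even price = ¥113

AVC = 17 - 6q + q^2; minimized at q = 3, giving min AVC = ¥8. That is the shutdown price.
ATC = 640/q + 17 - 6q + q^2. Setting dATC/dq = −640/q^2 − 6 + 2q = 0 gives q = 8 (since 2·8^3 − 6·8^2 = 640).
min ATC = 640/8 + 17 − 6·8 + 8^2 = ¥113. That is the break-even price.
Between these two prices the firm operates at a loss; above ¥113 it earns a profit.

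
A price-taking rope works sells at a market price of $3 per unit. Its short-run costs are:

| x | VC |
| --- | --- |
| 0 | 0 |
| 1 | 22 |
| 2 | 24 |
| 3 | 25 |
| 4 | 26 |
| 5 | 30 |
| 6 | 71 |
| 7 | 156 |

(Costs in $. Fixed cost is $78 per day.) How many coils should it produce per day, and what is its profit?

x = 0 (shut down); profit = -$78

Compute π = P·x − TC at each output: x=0: -78; x=1: -97; x=2: -96; x=3: -94; x=4: -92; x=5: -93; x=6: -131; x=7: -213.
Profit is highest at x = 0. Equivalently, the lowest AVC in the table is 30/5 ≈ $6 at x = 5, and P = $3 falls below it — price never covers variable cost, so the firm shuts down and loses only its fixed cost.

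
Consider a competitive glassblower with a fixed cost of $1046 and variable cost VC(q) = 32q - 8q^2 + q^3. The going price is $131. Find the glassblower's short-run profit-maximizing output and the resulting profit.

AVC = 32 - 8q + q^2 has its minimum $16 at q = 4; price $131 clears that bar, so the firm operates.
MC = 32 - 16q + 3q^2. Setting P = MC and taking the root on the rising branch gives q* = 9.
TR = 131·9 = 1179. TC = 1046 + 369 = 1415. Profit = 1179 − 1415 = -$236.
That loss of $236 beats the $1046 the firm would lose by shutting down; producing recovers $810 of fixed cost.

Profit = -$236 at q = 9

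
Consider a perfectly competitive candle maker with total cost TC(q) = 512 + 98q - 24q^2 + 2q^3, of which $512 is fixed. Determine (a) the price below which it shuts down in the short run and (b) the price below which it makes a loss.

Shutdown price = min AVC. AVC = 98 - 24q + 2q^2, with vertex at q = 6 and minimum $26.
ATC = 512/q + 98 - 24q + 2q^2. Setting dATC/dq = −512/q^2 − 24 + 4q = 0 gives q = 8 (since 4·8^3 − 24·8^2 = 512).
min ATC = 512/8 + 98 − 24·8 + 2·8^2 = $98. That is the break-even price.
Between these two prices the firm operates at a loss; above $98 it earns a profit.

Shutdown price = $26; break-even price = $98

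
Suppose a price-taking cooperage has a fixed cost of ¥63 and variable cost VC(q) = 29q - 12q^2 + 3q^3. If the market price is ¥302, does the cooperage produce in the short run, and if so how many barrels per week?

Variable cost is VC = 29q - 12q^2 + 3q^3, so AVC = VC/q = 29 - 12q + 3q^2 and MC = dTC/dq = 29 - 24q + 9q^2.
AVC hits its minimum where MC = AVC, at q = 2, giving min AVC = 29 - 12·2 + 3·2^2 = ¥17.
Because ¥302 ≥ ¥17, revenue can cover variable cost; the firm operates.
Solving P = MC: -273 - 24q + 9q^2 = 0 ⇒ q = -13/3 or 7. On the upward-sloping branch, q* = 7.
Check: AVC at q = 7 is ¥92 ≤ P, so revenue covers variable cost.
Profit = P·q − TC = 302·7 − 707 = ¥1407.

Produce at q = 7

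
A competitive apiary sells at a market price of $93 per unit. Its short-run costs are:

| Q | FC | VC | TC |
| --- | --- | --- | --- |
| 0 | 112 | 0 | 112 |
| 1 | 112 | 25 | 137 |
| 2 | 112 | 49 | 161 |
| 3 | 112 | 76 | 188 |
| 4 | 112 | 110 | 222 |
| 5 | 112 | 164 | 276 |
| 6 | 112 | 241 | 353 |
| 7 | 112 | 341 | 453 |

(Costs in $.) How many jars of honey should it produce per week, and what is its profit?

Profit at each row (π = 93Q − TC): Q=0: -112; Q=1: -44; Q=2: 25; Q=3: 91; Q=4: 150; Q=5: 189; Q=6: 205; Q=7: 198.
Profit is maximized at Q = 6. AVC there is 241/6 = $40.17 ≤ P, so producing beats shutting down (which would give -$112).

Q = 6; profit = $205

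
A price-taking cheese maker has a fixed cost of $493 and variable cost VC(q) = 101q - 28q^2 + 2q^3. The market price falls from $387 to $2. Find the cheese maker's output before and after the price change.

Output falls from 13 to 0 (the firm shuts down)

MC = 101 - 56q + 6q^2; the shutdown threshold is min AVC = $3 (at q = 7).
At P = $387 ≥ min AVC, set P = MC on the rising branch: q = 13.
At P = $2 < min AVC = $3, price no longer covers variable cost at any output, so the firm shuts down: q = 0.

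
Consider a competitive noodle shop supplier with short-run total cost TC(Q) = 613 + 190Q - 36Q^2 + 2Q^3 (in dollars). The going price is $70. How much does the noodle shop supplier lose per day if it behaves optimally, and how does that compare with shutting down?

Profit = -$213 at Q = 10

AVC = 190 - 36Q + 2Q^2 has its minimum $28 at Q = 9; price $70 clears that bar, so the firm operates.
With MC = 190 - 72Q + 6Q^2, P = MC on the upward-sloping part at Q* = 10.
TR = 70·10 = 700. TC = 613 + 300 = 913. Profit = 700 − 913 = -$213.
Shutting down would mean losing the fixed cost of $613, so operating at a loss of $213 is better by $400.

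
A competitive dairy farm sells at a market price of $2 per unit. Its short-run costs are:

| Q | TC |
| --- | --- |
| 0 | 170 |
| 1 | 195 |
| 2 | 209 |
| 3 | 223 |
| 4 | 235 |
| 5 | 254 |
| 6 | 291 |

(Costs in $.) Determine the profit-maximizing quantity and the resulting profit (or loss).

Compute π = P·Q − TC at each output: Q=0: -170; Q=1: -193; Q=2: -205; Q=3: -217; Q=4: -227; Q=5: -244; Q=6: -279.
Profit is highest at Q = 0. Equivalently, the lowest AVC in the table is 65/4 ≈ $16.25 at Q = 4, and P = $2 falls below it — price never covers variable cost, so the firm shuts down and loses only its fixed cost.

Q = 0 (shut down); profit = -$170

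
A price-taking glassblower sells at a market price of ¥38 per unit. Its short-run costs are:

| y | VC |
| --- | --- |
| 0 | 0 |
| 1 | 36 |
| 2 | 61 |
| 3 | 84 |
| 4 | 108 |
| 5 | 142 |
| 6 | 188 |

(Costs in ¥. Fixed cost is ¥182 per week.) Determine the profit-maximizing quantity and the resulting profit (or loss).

Profit at each row (π = 38y − TC): y=0: -182; y=1: -180; y=2: -167; y=3: -152; y=4: -138; y=5: -134; y=6: -142.
Profit is maximized at y = 5. AVC there is 142/5 = ¥28.40 ≤ P, so producing beats shutting down (which would give -¥182).

y = 5; profit = -¥134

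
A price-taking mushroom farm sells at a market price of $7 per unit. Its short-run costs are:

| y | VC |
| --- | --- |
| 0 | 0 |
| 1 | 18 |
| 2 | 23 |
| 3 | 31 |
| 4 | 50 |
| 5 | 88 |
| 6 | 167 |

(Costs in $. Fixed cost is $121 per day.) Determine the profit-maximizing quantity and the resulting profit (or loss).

Compute π = P·y − TC at each output: y=0: -121; y=1: -132; y=2: -130; y=3: -131; y=4: -143; y=5: -174; y=6: -246.
Profit is highest at y = 0. Equivalently, the lowest AVC in the table is 31/3 ≈ $10.33 at y = 3, and P = $7 falls below it — price never covers variable cost, so the firm shuts down and loses only its fixed cost.

y = 0 (shut down); profit = -$121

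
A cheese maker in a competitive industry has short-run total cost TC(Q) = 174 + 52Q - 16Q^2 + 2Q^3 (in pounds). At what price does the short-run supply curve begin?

Short-run supply begins at min AVC. From VC = 52Q - 16Q^2 + 2Q^3, AVC = 52 - 16Q + 2Q^2.
At the minimum of AVC, MC = AVC. MC = 52 - 32Q + 6Q^2; setting MC = AVC gives 4Q^2 - 16Q = 0, so Q = 4. min AVC = 20.
For P < £20 the firm produces nothing.

£20 per unit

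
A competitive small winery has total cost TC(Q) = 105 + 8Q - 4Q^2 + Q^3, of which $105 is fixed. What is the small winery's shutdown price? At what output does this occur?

Short-run supply begins at min AVC. From VC = 8Q - 4Q^2 + Q^3, AVC = 8 - 4Q + Q^2.
At the minimum of AVC, MC = AVC. MC = 8 - 8Q + 3Q^2; setting MC = AVC gives 2Q^2 - 4Q = 0, so Q = 2. min AVC = 4.
So the shutdown price is $4.

$4 per unit, at Q = 2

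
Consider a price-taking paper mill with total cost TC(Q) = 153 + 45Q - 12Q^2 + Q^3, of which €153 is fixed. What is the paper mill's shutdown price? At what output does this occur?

The shutdown price is the minimum of AVC. VC = 45Q - 12Q^2 + Q^3, so AVC = 45 - 12Q + Q^2.
dAVC/dQ = -12 + 2Q = 0 gives Q = 6. min AVC = 45 - 12·6 + 6^2 = 9.
For P < €9 the firm produces nothing.

€9 per unit, at Q = 6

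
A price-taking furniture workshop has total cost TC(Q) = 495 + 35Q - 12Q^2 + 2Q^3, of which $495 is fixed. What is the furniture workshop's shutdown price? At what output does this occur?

$17 per unit, at Q = 3

The shutdown price is the minimum of AVC. VC = 35Q - 12Q^2 + 2Q^3, so AVC = 35 - 12Q + 2Q^2.
dAVC/dQ = -12 + 4Q = 0 gives Q = 3. min AVC = 35 - 12·3 + 2·3^2 = 17.
So the shutdown price is $17.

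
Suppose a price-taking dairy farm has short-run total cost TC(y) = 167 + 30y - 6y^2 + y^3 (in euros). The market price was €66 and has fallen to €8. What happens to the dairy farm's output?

Output falls from 6 to 0 (the firm shuts down)

MC = 30 - 12y + 3y^2; the shutdown threshold is min AVC = €21 (at y = 3).
At P = €66 ≥ min AVC, set P = MC on the rising branch: y = 6.
At P = €8 < min AVC = €21, price no longer covers variable cost at any output, so the firm shuts down: y = 0.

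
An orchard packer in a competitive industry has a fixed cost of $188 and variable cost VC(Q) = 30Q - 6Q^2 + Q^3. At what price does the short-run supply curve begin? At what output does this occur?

$21 per unit, at Q = 3

Short-run supply begins at min AVC. From VC = 30Q - 6Q^2 + Q^3, AVC = 30 - 6Q + Q^2.
At the minimum of AVC, MC = AVC. MC = 30 - 12Q + 3Q^2; setting MC = AVC gives 2Q^2 - 6Q = 0, so Q = 3. min AVC = 21.
The firm shuts down for any P below $21.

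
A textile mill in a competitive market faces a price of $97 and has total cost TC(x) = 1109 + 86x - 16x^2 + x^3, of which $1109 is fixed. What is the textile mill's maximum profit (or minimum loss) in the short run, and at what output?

Profit = -$383 at x = 11

AVC = 86 - 16x + x^2 has its minimum $22 at x = 8; price $97 clears that bar, so the firm operates.
With MC = 86 - 32x + 3x^2, P = MC on the upward-sloping part at x* = 11.
TR = 97·11 = 1067. TC = 1109 + 341 = 1450. Profit = 1067 − 1450 = -$383.
That loss of $383 beats the $1109 the firm would lose by shutting down; producing recovers $726 of fixed cost.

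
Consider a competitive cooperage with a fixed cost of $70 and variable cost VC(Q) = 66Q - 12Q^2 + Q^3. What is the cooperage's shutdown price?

Short-run supply begins at min AVC. From VC = 66Q - 12Q^2 + Q^3, AVC = 66 - 12Q + Q^2.
dAVC/dQ = -12 + 2Q = 0 gives Q = 6. min AVC = 66 - 12·6 + 6^2 = 30.
So the shutdown price is $30.

$30 per unit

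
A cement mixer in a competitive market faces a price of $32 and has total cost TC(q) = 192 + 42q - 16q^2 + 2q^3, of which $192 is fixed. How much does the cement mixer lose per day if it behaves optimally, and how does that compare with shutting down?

Profit = -$92 at q = 5

AVC = 42 - 16q + 2q^2 has its minimum $10 at q = 4; price $32 clears that bar, so the firm operates.
MC = 42 - 32q + 6q^2. Setting P = MC and taking the root on the rising branch gives q* = 5.
TR = 32·5 = 160. TC = 192 + 60 = 252. Profit = 160 − 252 = -$92.
That loss of $92 beats the $192 the firm would lose by shutting down; producing recovers $100 of fixed cost.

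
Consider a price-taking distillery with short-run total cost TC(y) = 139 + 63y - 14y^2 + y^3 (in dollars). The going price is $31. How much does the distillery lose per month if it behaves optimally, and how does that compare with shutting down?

AVC = 63 - 14y + y^2; min AVC = $14 at y = 7. Since P = $31 ≥ min AVC, the firm produces.
With MC = 63 - 28y + 3y^2, P = MC on the upward-sloping part at y* = 8.
TR = 31·8 = 248. TC = 139 + 120 = 259. Profit = 248 − 259 = -$11.
That loss of $11 beats the $139 the firm would lose by shutting down; producing recovers $128 of fixed cost.

Profit = -$11 at y = 8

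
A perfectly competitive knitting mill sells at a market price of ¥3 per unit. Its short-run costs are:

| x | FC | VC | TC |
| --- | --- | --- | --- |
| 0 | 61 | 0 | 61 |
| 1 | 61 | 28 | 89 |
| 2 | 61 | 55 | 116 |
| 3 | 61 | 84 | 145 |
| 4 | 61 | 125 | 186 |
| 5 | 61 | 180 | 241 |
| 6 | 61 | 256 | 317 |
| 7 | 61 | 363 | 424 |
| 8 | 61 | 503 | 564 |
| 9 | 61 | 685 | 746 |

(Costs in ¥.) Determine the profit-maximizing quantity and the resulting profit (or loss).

x = 0 (shut down); profit = -¥61

Profit at each row (π = 3x − TC): x=0: -61; x=1: -86; x=2: -110; x=3: -136; x=4: -174; x=5: -226; x=6: -299; x=7: -403; x=8: -540; x=9: -719.
Profit is highest at x = 0. Equivalently, the lowest AVC in the table is 55/2 ≈ ¥27.50 at x = 2, and P = ¥3 falls below it — price never covers variable cost, so the firm shuts down and loses only its fixed cost.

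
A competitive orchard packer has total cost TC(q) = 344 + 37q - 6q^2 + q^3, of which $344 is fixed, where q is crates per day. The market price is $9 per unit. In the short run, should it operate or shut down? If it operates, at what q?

Shut down

Strip out fixed cost: VC = 37q - 6q^2 + q^3. Then AVC = 37 - 6q + q^2 and MC = 37 - 12q + 3q^2.
AVC is minimized where dAVC/dq = -6 + 2q = 0, at q = 3; min AVC = 37 - 6·3 + 3^2 = $28.
P = $9 lies below min AVC = $28; no output level covers variable cost.
The firm minimizes its loss by shutting down and losing only its fixed cost of $344.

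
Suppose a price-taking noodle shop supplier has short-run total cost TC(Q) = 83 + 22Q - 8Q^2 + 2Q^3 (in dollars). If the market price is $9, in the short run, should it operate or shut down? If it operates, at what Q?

Shut down

Strip out fixed cost: VC = 22Q - 8Q^2 + 2Q^3. Then AVC = 22 - 8Q + 2Q^2 and MC = 22 - 16Q + 6Q^2.
AVC is minimized where dAVC/dQ = -8 + 4Q = 0, at Q = 2; min AVC = 22 - 8·2 + 2·2^2 = $14.
P = $9 lies below min AVC = $14; no output level covers variable cost.
The firm minimizes its loss by shutting down and losing only its fixed cost of $83.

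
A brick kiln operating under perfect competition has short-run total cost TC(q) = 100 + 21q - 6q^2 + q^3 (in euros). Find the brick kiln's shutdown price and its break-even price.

Shutdown price = min AVC. AVC = 21 - 6q + q^2, with vertex at q = 3 and minimum €12.
ATC = 100/q + 21 - 6q + q^2. Setting dATC/dq = −100/q^2 − 6 + 2q = 0 gives q = 5 (since 2·5^3 − 6·5^2 = 100).
min ATC = 100/5 + 21 − 6·5 + 5^2 = €36. That is the break-even price.
Between these two prices the firm operates at a loss; above €36 it earns a profit.

Shutdown price = €12; break-even price = €36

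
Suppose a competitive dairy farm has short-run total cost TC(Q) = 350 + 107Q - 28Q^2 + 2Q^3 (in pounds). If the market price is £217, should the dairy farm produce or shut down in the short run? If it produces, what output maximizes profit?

Produce at Q = 11

Variable cost is VC = 107Q - 28Q^2 + 2Q^3, so AVC = VC/Q = 107 - 28Q + 2Q^2 and MC = dTC/dQ = 107 - 56Q + 6Q^2.
AVC hits its minimum where MC = AVC, at Q = 7, giving min AVC = 107 - 28·7 + 2·7^2 = £9.
P = £217 exceeds min AVC = £9, so the firm stays open.
Set P = MC: 217 = 107 - 56Q + 6Q^2 → -110 - 56Q + 6Q^2 = 0. The roots are Q = -5/3 and Q = 11; the profit-maximizing output is on the rising part of MC, so Q* = 11.
Check: AVC at Q = 11 is £41 ≤ P, so revenue covers variable cost.
Profit = P·Q − TC = 217·11 − 801 = £1586.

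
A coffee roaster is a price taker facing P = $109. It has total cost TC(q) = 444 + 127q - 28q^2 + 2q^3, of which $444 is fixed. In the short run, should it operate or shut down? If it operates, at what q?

Produce at q = 9

Variable cost is VC = 127q - 28q^2 + 2q^3, so AVC = VC/q = 127 - 28q + 2q^2 and MC = dTC/dq = 127 - 56q + 6q^2.
AVC is minimized where dAVC/dq = -28 + 4q = 0, at q = 7; min AVC = 127 - 28·7 + 2·7^2 = $29.
Because $109 ≥ $29, revenue can cover variable cost; the firm operates.
Solving P = MC: 18 - 56q + 6q^2 = 0 ⇒ q = 1/3 or 9. On the upward-sloping branch, q* = 9.
Check: AVC at q = 9 is $37 ≤ P, so revenue covers variable cost.
Profit = P·q − TC = 109·9 − 777 = $204.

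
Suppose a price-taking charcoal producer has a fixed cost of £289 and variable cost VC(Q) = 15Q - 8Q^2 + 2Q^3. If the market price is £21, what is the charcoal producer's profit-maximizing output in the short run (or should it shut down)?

Produce at Q = 3

Strip out fixed cost: VC = 15Q - 8Q^2 + 2Q^3. Then AVC = 15 - 8Q + 2Q^2 and MC = 15 - 16Q + 6Q^2.
The AVC parabola has its vertex at Q = 8/4 = 2, where AVC = 15 - 8·2 + 2·2^2 = £7.
Because £21 ≥ £7, revenue can cover variable cost; the firm operates.
Solving P = MC: -6 - 16Q + 6Q^2 = 0 ⇒ Q = -1/3 or 3. On the upward-sloping branch, Q* = 3.
Check: AVC at Q = 3 is £9 ≤ P, so revenue covers variable cost.
Profit = P·Q − TC = 21·3 − 316 = -£253, a loss, but smaller than the £289 fixed cost the firm would lose by shutting down.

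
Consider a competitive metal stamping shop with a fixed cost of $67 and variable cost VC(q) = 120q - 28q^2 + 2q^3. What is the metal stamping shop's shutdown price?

The firm shuts down when price falls below the minimum of average variable cost. AVC = VC/q = 120 - 28q + 2q^2.
At the minimum of AVC, MC = AVC. MC = 120 - 56q + 6q^2; setting MC = AVC gives 4q^2 - 28q = 0, so q = 7. min AVC = 22.
For P < $22 the firm produces nothing.

$22 per unit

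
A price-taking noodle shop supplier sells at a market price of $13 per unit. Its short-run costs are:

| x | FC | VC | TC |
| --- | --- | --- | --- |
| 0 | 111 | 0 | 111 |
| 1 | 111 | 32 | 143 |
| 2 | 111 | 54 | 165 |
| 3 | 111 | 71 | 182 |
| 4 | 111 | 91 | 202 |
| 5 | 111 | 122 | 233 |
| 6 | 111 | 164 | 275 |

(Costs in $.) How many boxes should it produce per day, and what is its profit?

x = 0 (shut down); profit = -$111

Profit at each row (π = 13x − TC): x=0: -111; x=1: -130; x=2: -139; x=3: -143; x=4: -150; x=5: -168; x=6: -197.
Profit is highest at x = 0. Equivalently, the lowest AVC in the table is 91/4 ≈ $22.75 at x = 4, and P = $13 falls below it — price never covers variable cost, so the firm shuts down and loses only its fixed cost.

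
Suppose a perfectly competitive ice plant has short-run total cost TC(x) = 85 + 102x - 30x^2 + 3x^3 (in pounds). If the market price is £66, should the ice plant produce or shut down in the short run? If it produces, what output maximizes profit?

Produce at x = 6

From TC, MC = TC'(x) = 102 - 60x + 9x^2 and AVC = VC/x = 102 - 30x + 3x^2.
The AVC parabola has its vertex at x = 30/6 = 5, where AVC = 102 - 30·5 + 3·5^2 = £27.
Since P = £66 ≥ min AVC = £27, price covers variable cost and the firm should produce.
Solving P = MC: 36 - 60x + 9x^2 = 0 ⇒ x = 2/3 or 6. On the upward-sloping branch, x* = 6.
Check: AVC at x = 6 is £30 ≤ P, so revenue covers variable cost.
Profit = P·x − TC = 66·6 − 265 = £131.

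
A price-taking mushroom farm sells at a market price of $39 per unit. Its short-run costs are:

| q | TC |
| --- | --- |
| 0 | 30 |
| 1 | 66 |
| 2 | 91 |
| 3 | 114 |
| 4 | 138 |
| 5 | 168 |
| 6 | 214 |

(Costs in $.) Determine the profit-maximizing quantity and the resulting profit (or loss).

Profit at each row (π = 39q − TC): q=0: -30; q=1: -27; q=2: -13; q=3: 3; q=4: 18; q=5: 27; q=6: 20.
Profit is maximized at q = 5. AVC there is 138/5 = $27.60 ≤ P, so producing beats shutting down (which would give -$30).

q = 5; profit = $27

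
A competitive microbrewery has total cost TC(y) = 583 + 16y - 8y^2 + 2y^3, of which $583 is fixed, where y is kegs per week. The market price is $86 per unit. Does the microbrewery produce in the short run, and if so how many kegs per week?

Produce at y = 5

From TC, MC = TC'(y) = 16 - 16y + 6y^2 and AVC = VC/y = 16 - 8y + 2y^2.
The AVC parabola has its vertex at y = 8/4 = 2, where AVC = 16 - 8·2 + 2·2^2 = $8.
Because $86 ≥ $8, revenue can cover variable cost; the firm operates.
Solving P = MC: -70 - 16y + 6y^2 = 0 ⇒ y = -7/3 or 5. On the upward-sloping branch, y* = 5.
Check: AVC at y = 5 is $26 ≤ P, so revenue covers variable cost.
Profit = P·y − TC = 86·5 − 713 = -$283, a loss, but smaller than the $583 fixed cost the firm would lose by shutting down.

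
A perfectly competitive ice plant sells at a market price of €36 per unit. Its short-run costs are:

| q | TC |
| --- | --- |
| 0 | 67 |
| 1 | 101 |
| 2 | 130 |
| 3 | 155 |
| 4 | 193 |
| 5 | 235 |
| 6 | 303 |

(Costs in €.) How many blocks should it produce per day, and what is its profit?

Compute π = P·q − TC at each output: q=0: -67; q=1: -65; q=2: -58; q=3: -47; q=4: -49; q=5: -55; q=6: -87.
Profit is maximized at q = 3. AVC there is 88/3 = €29.33 ≤ P, so producing beats shutting down (which would give -€67).

q = 3; profit = -€47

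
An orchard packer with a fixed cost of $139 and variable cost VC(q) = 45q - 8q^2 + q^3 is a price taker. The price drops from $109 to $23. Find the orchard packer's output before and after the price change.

Output falls from 8 to 0 (the firm shuts down)

MC = 45 - 16q + 3q^2; the shutdown threshold is min AVC = $29 (at q = 4).
With P = $109 above the shutdown price, P = MC gives q = 8.
At P = $23 < min AVC = $29, price no longer covers variable cost at any output, so the firm shuts down: q = 0.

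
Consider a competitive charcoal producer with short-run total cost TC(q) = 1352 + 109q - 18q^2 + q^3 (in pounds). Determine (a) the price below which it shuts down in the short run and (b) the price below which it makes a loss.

Shutdown price = £28; break-even price = £148

AVC = 109 - 18q + q^2; minimized at q = 9, giving min AVC = £28. That is the shutdown price.
ATC = 1352/q + 109 - 18q + q^2. Setting dATC/dq = −1352/q^2 − 18 + 2q = 0 gives q = 13 (since 2·13^3 − 18·13^2 = 1352).
min ATC = 1352/13 + 109 − 18·13 + 13^2 = £148. That is the break-even price.
For £28 ≤ P < £148 the firm produces at a loss; below £28 it shuts down.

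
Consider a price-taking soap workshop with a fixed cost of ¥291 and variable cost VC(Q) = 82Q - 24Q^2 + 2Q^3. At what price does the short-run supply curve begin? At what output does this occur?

¥10 per unit, at Q = 6

The shutdown price is the minimum of AVC. VC = 82Q - 24Q^2 + 2Q^3, so AVC = 82 - 24Q + 2Q^2.
dAVC/dQ = -24 + 4Q = 0 gives Q = 6. min AVC = 82 - 24·6 + 2·6^2 = 10.
For P < ¥10 the firm produces nothing.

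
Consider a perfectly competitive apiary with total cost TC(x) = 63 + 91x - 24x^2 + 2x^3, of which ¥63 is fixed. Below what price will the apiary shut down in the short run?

Short-run supply begins at min AVC. From VC = 91x - 24x^2 + 2x^3, AVC = 91 - 24x + 2x^2.
At the minimum of AVC, MC = AVC. MC = 91 - 48x + 6x^2; setting MC = AVC gives 4x^2 - 24x = 0, so x = 6. min AVC = 19.
So the shutdown price is ¥19.

¥19 per unit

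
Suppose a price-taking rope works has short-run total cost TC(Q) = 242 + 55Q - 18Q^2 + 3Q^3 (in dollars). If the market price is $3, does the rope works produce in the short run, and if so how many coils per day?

Shut down

Strip out fixed cost: VC = 55Q - 18Q^2 + 3Q^3. Then AVC = 55 - 18Q + 3Q^2 and MC = 55 - 36Q + 9Q^2.
The AVC parabola has its vertex at Q = 18/6 = 3, where AVC = 55 - 18·3 + 3·3^2 = $28.
With P < min AVC ($3 < $28), every unit sold adds to the loss.
The firm minimizes its loss by shutting down and losing only its fixed cost of $242.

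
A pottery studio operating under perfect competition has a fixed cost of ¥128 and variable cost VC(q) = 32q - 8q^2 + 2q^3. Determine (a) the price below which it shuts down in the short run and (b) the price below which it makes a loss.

Shutdown price = ¥24; break-even price = ¥64

AVC = 32 - 8q + 2q^2; minimized at q = 2, giving min AVC = ¥24. That is the shutdown price.
ATC = 128/q + 32 - 8q + 2q^2. Setting dATC/dq = −128/q^2 − 8 + 4q = 0 gives q = 4 (since 4·4^3 − 8·4^2 = 128).
min ATC = 128/4 + 32 − 8·4 + 2·4^2 = ¥64. That is the break-even price.
Between these two prices the firm operates at a loss; above ¥64 it earns a profit.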